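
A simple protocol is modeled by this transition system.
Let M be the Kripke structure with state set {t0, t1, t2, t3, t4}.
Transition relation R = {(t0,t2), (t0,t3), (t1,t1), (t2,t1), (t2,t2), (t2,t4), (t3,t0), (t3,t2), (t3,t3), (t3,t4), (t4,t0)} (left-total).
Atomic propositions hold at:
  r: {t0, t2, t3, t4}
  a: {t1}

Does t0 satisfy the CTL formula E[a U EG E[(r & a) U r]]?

Yes

Sat(r & a) = ∅
E[(r & a) U r]: least fixpoint, start Z0 = Sat(r) = {t0, t2, t3, t4}, add states in Sat(r & a) with some successor in Z. Already a fixed point.
Sat(E[(r & a) U r]) = {t0, t2, t3, t4}
EG E[(r & a) U r]: greatest fixpoint, start Z0 = {t0, t2, t3, t4}, keep only states in Sat with some successor in Z. Already a fixed point.
Sat(EG E[(r & a) U r]) = {t0, t2, t3, t4}
E[a U EG E[(r & a) U r]]: least fixpoint, start Z0 = Sat(EG E[(r & a) U r]) = {t0, t2, t3, t4}, add states in Sat(a) with some successor in Z. Already a fixed point.
Sat(E[a U EG E[(r & a) U r]]) = {t0, t2, t3, t4}
t0 ∈ Sat(E[a U EG E[(r & a) U r]]) = {t0, t2, t3, t4}, so the formula holds at t0.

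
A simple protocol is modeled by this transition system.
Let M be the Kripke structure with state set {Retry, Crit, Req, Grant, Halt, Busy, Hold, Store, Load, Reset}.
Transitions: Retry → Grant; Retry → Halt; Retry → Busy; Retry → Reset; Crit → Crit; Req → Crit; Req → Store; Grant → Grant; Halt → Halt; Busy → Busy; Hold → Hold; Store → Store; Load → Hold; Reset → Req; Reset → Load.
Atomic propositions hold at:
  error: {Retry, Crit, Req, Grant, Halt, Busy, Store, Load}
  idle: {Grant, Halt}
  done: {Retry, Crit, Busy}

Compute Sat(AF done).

AF done: least fixpoint, start Z0 = {Retry, Crit, Busy}, add states with every successor in Z. Already a fixed point.
Sat(AF done) = {Retry, Crit, Busy}

{Retry, Crit, Busy}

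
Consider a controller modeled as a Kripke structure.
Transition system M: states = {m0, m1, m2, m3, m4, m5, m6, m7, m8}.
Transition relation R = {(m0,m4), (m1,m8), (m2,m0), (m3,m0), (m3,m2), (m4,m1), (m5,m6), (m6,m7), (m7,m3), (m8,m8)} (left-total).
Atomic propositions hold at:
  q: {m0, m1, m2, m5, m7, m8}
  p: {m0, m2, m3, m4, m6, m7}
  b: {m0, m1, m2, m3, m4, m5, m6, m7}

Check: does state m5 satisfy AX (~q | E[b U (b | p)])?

Yes

Sat(~q) = {m3, m4, m6}
Sat(b | p) = {m0, m1, m2, m3, m4, m5, m6, m7}
E[b U (b | p)]: least fixpoint, start Z0 = Sat((b | p)) = {m0, m1, m2, m3, m4, m5, m6, m7}, add states in Sat(b) with some successor in Z. Already a fixed point.
Sat(E[b U (b | p)]) = {m0, m1, m2, m3, m4, m5, m6, m7}
Sat(~q | E[b U (b | p)]) = {m0, m1, m2, m3, m4, m5, m6, m7}
Sat(AX (~q | E[b U (b | p)])) = {s : every successor in {m0, m1, m2, m3, m4, m5, m6, m7}} = {m0, m2, m3, m4, m5, m6, m7}
m5 ∈ Sat(AX (~q | E[b U (b | p)])) = {m0, m2, m3, m4, m5, m6, m7}, so the formula holds at m5.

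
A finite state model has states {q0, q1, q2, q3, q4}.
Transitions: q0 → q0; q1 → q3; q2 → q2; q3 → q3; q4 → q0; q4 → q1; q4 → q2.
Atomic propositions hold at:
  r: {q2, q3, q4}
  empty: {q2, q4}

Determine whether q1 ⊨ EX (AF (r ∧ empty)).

No

Sat(r ∧ empty) = {q2, q4}
AF (r ∧ empty): least fixpoint, start Z0 = {q2, q4}, add states with every successor in Z. Already a fixed point.
Sat(AF (r ∧ empty)) = {q2, q4}
Sat(EX (AF (r ∧ empty))) = {s : some successor in {q2, q4}} = {q2, q4}
q1 ∉ Sat(EX (AF (r ∧ empty))) = {q2, q4}, so the formula does not hold at q1.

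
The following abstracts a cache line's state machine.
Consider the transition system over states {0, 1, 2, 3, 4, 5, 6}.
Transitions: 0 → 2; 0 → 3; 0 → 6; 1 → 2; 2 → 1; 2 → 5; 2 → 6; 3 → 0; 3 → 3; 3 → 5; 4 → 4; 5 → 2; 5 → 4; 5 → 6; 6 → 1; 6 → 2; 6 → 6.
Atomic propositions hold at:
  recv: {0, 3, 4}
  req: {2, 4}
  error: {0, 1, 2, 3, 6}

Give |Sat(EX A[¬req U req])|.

Sat(¬req) = {0, 1, 3, 5, 6}
A[¬req U req]: least fixpoint, start Z0 = Sat(req) = {2, 4}, add states in Sat(¬req) with every successor in Z. Z1 = {1, 2, 4}; fixed.
Sat(A[¬req U req]) = {1, 2, 4}
Sat(EX A[¬req U req]) = {s : some successor in {1, 2, 4}} = {0, 1, 2, 4, 5, 6}
|Sat(EX A[¬req U req])| = |{0, 1, 2, 4, 5, 6}| = 6.

6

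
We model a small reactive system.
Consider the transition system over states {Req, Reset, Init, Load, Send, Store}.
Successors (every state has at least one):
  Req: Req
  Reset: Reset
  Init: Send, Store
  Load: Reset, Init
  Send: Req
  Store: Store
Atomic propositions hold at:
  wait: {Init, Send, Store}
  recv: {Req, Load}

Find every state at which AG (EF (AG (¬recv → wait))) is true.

{Req, Init, Send, Store}

Sat(¬recv) = {Reset, Init, Send, Store}
Sat(¬recv → wait) = {Req, Init, Load, Send, Store}
AG (¬recv → wait): greatest fixpoint, start Z0 = {Req, Init, Load, Send, Store}, keep only states in Sat with every successor in Z. Z1 = {Req, Init, Send, Store}; fixed.
Sat(AG (¬recv → wait)) = {Req, Init, Send, Store}
EF (AG (¬recv → wait)): least fixpoint, start Z0 = {Req, Init, Send, Store}, add states with some successor in Z. Z1 = {Req, Init, Load, Send, Store}; fixed.
Sat(EF (AG (¬recv → wait))) = {Req, Init, Load, Send, Store}
AG (EF (AG (¬recv → wait))): greatest fixpoint, start Z0 = {Req, Init, Load, Send, Store}, keep only states in Sat with every successor in Z. Z1 = {Req, Init, Send, Store}; fixed.
Sat(AG (EF (AG (¬recv → wait)))) = {Req, Init, Send, Store}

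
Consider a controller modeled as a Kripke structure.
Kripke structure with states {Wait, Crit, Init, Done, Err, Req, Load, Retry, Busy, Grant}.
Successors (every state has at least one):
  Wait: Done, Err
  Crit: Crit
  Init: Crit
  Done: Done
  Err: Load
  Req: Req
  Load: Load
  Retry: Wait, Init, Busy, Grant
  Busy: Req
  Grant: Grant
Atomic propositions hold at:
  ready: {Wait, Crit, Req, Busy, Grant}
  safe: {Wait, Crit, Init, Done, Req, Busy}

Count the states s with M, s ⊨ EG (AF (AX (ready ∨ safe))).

Sat(ready ∨ safe) = {Wait, Crit, Init, Done, Req, Busy, Grant}
Sat(AX (ready ∨ safe)) = {s : every successor in {Wait, Crit, Init, Done, Req, Busy, Grant}} = {Crit, Init, Done, Req, Retry, Busy, Grant}
AF (AX (ready ∨ safe)): least fixpoint, start Z0 = {Crit, Init, Done, Req, Retry, Busy, Grant}, add states with every successor in Z. Already a fixed point.
Sat(AF (AX (ready ∨ safe))) = {Crit, Init, Done, Req, Retry, Busy, Grant}
EG (AF (AX (ready ∨ safe))): greatest fixpoint, start Z0 = {Crit, Init, Done, Req, Retry, Busy, Grant}, keep only states in Sat with some successor in Z. Already a fixed point.
Sat(EG (AF (AX (ready ∨ safe)))) = {Crit, Init, Done, Req, Retry, Busy, Grant}
|Sat(EG (AF (AX (ready ∨ safe))))| = |{Crit, Init, Done, Req, Retry, Busy, Grant}| = 7.

7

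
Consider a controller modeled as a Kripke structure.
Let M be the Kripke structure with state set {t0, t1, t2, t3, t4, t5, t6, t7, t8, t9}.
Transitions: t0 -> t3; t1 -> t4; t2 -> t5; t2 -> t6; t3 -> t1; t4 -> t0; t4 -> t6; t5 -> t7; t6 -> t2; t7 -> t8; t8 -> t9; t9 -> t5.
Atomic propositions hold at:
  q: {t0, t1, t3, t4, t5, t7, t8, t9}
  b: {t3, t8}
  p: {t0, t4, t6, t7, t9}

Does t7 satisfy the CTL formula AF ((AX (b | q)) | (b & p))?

Sat(b | q) = {t0, t1, t3, t4, t5, t7, t8, t9}
Sat(AX (b | q)) = {s : every successor in {t0, t1, t3, t4, t5, t7, t8, t9}} = {t0, t1, t3, t5, t7, t8, t9}
Sat(b & p) = ∅
Sat((AX (b | q)) | (b & p)) = {t0, t1, t3, t5, t7, t8, t9}
AF ((AX (b | q)) | (b & p)): least fixpoint, start Z0 = {t0, t1, t3, t5, t7, t8, t9}, add states with every successor in Z. Already a fixed point.
Sat(AF ((AX (b | q)) | (b & p))) = {t0, t1, t3, t5, t7, t8, t9}
t7 ∈ Sat(AF ((AX (b | q)) | (b & p))) = {t0, t1, t3, t5, t7, t8, t9}, so the formula holds at t7.

Yes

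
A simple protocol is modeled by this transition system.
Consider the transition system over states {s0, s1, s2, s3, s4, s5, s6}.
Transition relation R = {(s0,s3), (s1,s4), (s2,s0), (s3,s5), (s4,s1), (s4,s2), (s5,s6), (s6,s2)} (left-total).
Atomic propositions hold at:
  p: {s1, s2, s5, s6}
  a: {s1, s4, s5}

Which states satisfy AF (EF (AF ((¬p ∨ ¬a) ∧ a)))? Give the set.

{s1, s4}

Sat(¬p) = {s0, s3, s4}
Sat(¬a) = {s0, s2, s3, s6}
Sat(¬p ∨ ¬a) = {s0, s2, s3, s4, s6}
Sat((¬p ∨ ¬a) ∧ a) = {s4}
AF ((¬p ∨ ¬a) ∧ a): least fixpoint, start Z0 = {s4}, add states with every successor in Z. Z1 = {s1, s4}; fixed.
Sat(AF ((¬p ∨ ¬a) ∧ a)) = {s1, s4}
EF (AF ((¬p ∨ ¬a) ∧ a)): least fixpoint, start Z0 = {s1, s4}, add states with some successor in Z. Already a fixed point.
Sat(EF (AF ((¬p ∨ ¬a) ∧ a))) = {s1, s4}
AF (EF (AF ((¬p ∨ ¬a) ∧ a))): least fixpoint, start Z0 = {s1, s4}, add states with every successor in Z. Already a fixed point.
Sat(AF (EF (AF ((¬p ∨ ¬a) ∧ a)))) = {s1, s4}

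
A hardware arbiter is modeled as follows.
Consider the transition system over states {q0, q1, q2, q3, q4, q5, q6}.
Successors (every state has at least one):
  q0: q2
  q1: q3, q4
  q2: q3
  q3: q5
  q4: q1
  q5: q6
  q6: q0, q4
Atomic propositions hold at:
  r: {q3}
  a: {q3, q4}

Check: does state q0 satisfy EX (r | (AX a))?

Sat(AX a) = {s : every successor in {q3, q4}} = {q1, q2}
Sat(r | (AX a)) = {q1, q2, q3}
Sat(EX (r | (AX a))) = {s : some successor in {q1, q2, q3}} = {q0, q1, q2, q4}
q0 ∈ Sat(EX (r | (AX a))) = {q0, q1, q2, q4}, so the formula holds at q0.

Yes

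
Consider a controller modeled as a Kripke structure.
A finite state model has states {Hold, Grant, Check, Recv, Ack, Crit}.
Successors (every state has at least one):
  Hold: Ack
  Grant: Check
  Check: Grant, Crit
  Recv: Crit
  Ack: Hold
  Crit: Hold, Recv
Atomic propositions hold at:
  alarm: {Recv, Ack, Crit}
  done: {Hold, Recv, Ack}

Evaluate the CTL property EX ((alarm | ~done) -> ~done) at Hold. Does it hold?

No

Sat(~done) = {Grant, Check, Crit}
Sat(alarm | ~done) = {Grant, Check, Recv, Ack, Crit}
Sat((alarm | ~done) -> ~done) = {Hold, Grant, Check, Crit}
Sat(EX ((alarm | ~done) -> ~done)) = {s : some successor in {Hold, Grant, Check, Crit}} = {Grant, Check, Recv, Ack, Crit}
Hold ∉ Sat(EX ((alarm | ~done) -> ~done)) = {Grant, Check, Recv, Ack, Crit}, so the formula does not hold at Hold.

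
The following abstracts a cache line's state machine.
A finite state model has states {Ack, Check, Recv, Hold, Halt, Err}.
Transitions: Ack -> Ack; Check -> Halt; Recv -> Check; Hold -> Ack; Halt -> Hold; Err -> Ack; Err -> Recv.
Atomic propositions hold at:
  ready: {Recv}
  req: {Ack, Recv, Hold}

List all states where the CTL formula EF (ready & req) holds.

Sat(ready & req) = {Recv}
EF (ready & req): least fixpoint, start Z0 = {Recv}, add states with some successor in Z. Z1 = {Recv, Err}; fixed.
Sat(EF (ready & req)) = {Recv, Err}

{Recv, Err}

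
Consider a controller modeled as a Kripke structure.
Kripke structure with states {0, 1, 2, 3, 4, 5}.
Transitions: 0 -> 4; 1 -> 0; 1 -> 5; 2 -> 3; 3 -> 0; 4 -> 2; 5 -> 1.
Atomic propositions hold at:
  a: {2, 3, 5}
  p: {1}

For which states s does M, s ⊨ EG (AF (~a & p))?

{1, 5}

Sat(~a) = {0, 1, 4}
Sat(~a & p) = {1}
AF (~a & p): least fixpoint, start Z0 = {1}, add states with every successor in Z. Z1 = {1, 5}; fixed.
Sat(AF (~a & p)) = {1, 5}
EG (AF (~a & p)): greatest fixpoint, start Z0 = {1, 5}, keep only states in Sat with some successor in Z. Already a fixed point.
Sat(EG (AF (~a & p))) = {1, 5}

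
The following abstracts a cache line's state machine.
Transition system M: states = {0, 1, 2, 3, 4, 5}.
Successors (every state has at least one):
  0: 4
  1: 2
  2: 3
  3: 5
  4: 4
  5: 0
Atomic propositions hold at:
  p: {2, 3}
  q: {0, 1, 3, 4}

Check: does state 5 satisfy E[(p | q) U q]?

Sat(p | q) = {0, 1, 2, 3, 4}
E[(p | q) U q]: least fixpoint, start Z0 = Sat(q) = {0, 1, 3, 4}, add states in Sat(p | q) with some successor in Z. Z1 = {0, 1, 2, 3, 4}; fixed.
Sat(E[(p | q) U q]) = {0, 1, 2, 3, 4}
5 ∉ Sat(E[(p | q) U q]) = {0, 1, 2, 3, 4}, so the formula does not hold at 5.

No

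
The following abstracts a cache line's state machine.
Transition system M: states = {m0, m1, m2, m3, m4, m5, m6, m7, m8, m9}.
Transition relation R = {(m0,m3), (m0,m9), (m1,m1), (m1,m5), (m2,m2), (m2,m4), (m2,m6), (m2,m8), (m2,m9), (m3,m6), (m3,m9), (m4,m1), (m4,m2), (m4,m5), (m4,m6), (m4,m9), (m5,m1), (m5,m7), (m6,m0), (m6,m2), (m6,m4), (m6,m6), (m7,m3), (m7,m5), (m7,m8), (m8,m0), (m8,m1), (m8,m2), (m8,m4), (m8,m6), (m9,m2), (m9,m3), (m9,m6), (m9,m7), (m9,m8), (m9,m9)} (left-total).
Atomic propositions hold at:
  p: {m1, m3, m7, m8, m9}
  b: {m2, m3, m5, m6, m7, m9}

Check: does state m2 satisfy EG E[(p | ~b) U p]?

No

Sat(~b) = {m0, m1, m4, m8}
Sat(p | ~b) = {m0, m1, m3, m4, m7, m8, m9}
E[(p | ~b) U p]: least fixpoint, start Z0 = Sat(p) = {m1, m3, m7, m8, m9}, add states in Sat(p | ~b) with some successor in Z. Z1 = {m0, m1, m3, m4, m7, m8, m9}; fixed.
Sat(E[(p | ~b) U p]) = {m0, m1, m3, m4, m7, m8, m9}
EG E[(p | ~b) U p]: greatest fixpoint, start Z0 = {m0, m1, m3, m4, m7, m8, m9}, keep only states in Sat with some successor in Z. Already a fixed point.
Sat(EG E[(p | ~b) U p]) = {m0, m1, m3, m4, m7, m8, m9}
m2 ∉ Sat(EG E[(p | ~b) U p]) = {m0, m1, m3, m4, m7, m8, m9}, so the formula does not hold at m2.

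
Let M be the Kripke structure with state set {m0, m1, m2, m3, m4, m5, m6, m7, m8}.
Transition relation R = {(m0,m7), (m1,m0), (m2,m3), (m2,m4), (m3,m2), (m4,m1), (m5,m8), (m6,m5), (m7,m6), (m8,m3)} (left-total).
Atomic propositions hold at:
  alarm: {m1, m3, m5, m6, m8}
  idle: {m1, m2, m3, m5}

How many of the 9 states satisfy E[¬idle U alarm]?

Sat(¬idle) = {m0, m4, m6, m7, m8}
E[¬idle U alarm]: least fixpoint, start Z0 = Sat(alarm) = {m1, m3, m5, m6, m8}, add states in Sat(¬idle) with some successor in Z. Z1 = {m1, m3, m4, m5, m6, m7, m8}; Z2 = {m0, m1, m3, m4, m5, m6, m7, m8}; fixed.
Sat(E[¬idle U alarm]) = {m0, m1, m3, m4, m5, m6, m7, m8}
|Sat(E[¬idle U alarm])| = |{m0, m1, m3, m4, m5, m6, m7, m8}| = 8.

8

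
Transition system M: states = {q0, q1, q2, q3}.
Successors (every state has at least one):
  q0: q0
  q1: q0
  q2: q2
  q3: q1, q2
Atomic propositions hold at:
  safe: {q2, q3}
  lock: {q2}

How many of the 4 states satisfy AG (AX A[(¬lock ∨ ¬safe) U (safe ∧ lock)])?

1

Sat(¬lock) = {q0, q1, q3}
Sat(¬safe) = {q0, q1}
Sat(¬lock ∨ ¬safe) = {q0, q1, q3}
Sat(safe ∧ lock) = {q2}
A[(¬lock ∨ ¬safe) U (safe ∧ lock)]: least fixpoint, start Z0 = Sat((safe ∧ lock)) = {q2}, add states in Sat(¬lock ∨ ¬safe) with every successor in Z. Already a fixed point.
Sat(A[(¬lock ∨ ¬safe) U (safe ∧ lock)]) = {q2}
Sat(AX A[(¬lock ∨ ¬safe) U (safe ∧ lock)]) = {s : every successor in {q2}} = {q2}
AG (AX A[(¬lock ∨ ¬safe) U (safe ∧ lock)]): greatest fixpoint, start Z0 = {q2}, keep only states in Sat with every successor in Z. Already a fixed point.
Sat(AG (AX A[(¬lock ∨ ¬safe) U (safe ∧ lock)])) = {q2}
|Sat(AG (AX A[(¬lock ∨ ¬safe) U (safe ∧ lock)]))| = |{q2}| = 1.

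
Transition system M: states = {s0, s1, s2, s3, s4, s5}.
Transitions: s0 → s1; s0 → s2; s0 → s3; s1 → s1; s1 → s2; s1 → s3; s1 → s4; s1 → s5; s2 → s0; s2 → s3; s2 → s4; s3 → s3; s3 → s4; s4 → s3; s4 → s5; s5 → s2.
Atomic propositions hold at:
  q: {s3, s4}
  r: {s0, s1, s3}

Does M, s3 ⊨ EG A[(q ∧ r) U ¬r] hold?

No

Sat(q ∧ r) = {s3}
Sat(¬r) = {s2, s4, s5}
A[(q ∧ r) U ¬r]: least fixpoint, start Z0 = Sat(¬r) = {s2, s4, s5}, add states in Sat(q ∧ r) with every successor in Z. Already a fixed point.
Sat(A[(q ∧ r) U ¬r]) = {s2, s4, s5}
EG A[(q ∧ r) U ¬r]: greatest fixpoint, start Z0 = {s2, s4, s5}, keep only states in Sat with some successor in Z. Already a fixed point.
Sat(EG A[(q ∧ r) U ¬r]) = {s2, s4, s5}
s3 ∉ Sat(EG A[(q ∧ r) U ¬r]) = {s2, s4, s5}, so the formula does not hold at s3.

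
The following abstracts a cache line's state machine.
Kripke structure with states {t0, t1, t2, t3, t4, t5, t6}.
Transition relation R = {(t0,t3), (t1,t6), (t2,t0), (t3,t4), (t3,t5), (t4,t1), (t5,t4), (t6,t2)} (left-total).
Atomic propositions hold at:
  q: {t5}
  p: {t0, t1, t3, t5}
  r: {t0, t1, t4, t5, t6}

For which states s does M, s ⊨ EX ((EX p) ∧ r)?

Sat(EX p) = {s : some successor in {t0, t1, t3, t5}} = {t0, t2, t3, t4}
Sat((EX p) ∧ r) = {t0, t4}
Sat(EX ((EX p) ∧ r)) = {s : some successor in {t0, t4}} = {t2, t3, t5}

{t2, t3, t5}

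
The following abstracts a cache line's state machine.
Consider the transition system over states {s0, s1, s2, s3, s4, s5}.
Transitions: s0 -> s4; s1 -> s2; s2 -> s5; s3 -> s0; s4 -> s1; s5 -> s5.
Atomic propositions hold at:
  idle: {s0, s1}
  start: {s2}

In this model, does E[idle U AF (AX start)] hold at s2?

No

Sat(AX start) = {s : every successor in {s2}} = {s1}
AF (AX start): least fixpoint, start Z0 = {s1}, add states with every successor in Z. Z1 = {s1, s4}; Z2 = {s0, s1, s4}; Z3 = {s0, s1, s3, s4}; fixed.
Sat(AF (AX start)) = {s0, s1, s3, s4}
E[idle U AF (AX start)]: least fixpoint, start Z0 = Sat(AF (AX start)) = {s0, s1, s3, s4}, add states in Sat(idle) with some successor in Z. Already a fixed point.
Sat(E[idle U AF (AX start)]) = {s0, s1, s3, s4}
s2 ∉ Sat(E[idle U AF (AX start)]) = {s0, s1, s3, s4}, so the formula does not hold at s2.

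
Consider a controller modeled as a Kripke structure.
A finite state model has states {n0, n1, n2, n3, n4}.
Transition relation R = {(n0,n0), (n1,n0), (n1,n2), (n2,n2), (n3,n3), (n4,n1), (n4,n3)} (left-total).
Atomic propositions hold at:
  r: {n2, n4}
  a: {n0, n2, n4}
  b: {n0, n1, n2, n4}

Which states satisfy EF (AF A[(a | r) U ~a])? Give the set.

{n1, n3, n4}

Sat(a | r) = {n0, n2, n4}
Sat(~a) = {n1, n3}
A[(a | r) U ~a]: least fixpoint, start Z0 = Sat(~a) = {n1, n3}, add states in Sat(a | r) with every successor in Z. Z1 = {n1, n3, n4}; fixed.
Sat(A[(a | r) U ~a]) = {n1, n3, n4}
AF A[(a | r) U ~a]: least fixpoint, start Z0 = {n1, n3, n4}, add states with every successor in Z. Already a fixed point.
Sat(AF A[(a | r) U ~a]) = {n1, n3, n4}
EF (AF A[(a | r) U ~a]): least fixpoint, start Z0 = {n1, n3, n4}, add states with some successor in Z. Already a fixed point.
Sat(EF (AF A[(a | r) U ~a])) = {n1, n3, n4}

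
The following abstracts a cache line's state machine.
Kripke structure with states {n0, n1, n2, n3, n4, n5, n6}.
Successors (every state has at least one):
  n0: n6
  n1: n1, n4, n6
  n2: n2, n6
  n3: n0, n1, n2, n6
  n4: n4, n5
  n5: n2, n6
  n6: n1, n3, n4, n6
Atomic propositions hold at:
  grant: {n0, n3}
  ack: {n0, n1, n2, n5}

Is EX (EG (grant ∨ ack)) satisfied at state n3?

Yes

Sat(grant ∨ ack) = {n0, n1, n2, n3, n5}
EG (grant ∨ ack): greatest fixpoint, start Z0 = {n0, n1, n2, n3, n5}, keep only states in Sat with some successor in Z. Z1 = {n1, n2, n3, n5}; fixed.
Sat(EG (grant ∨ ack)) = {n1, n2, n3, n5}
Sat(EX (EG (grant ∨ ack))) = {s : some successor in {n1, n2, n3, n5}} = {n1, n2, n3, n4, n5, n6}
n3 ∈ Sat(EX (EG (grant ∨ ack))) = {n1, n2, n3, n4, n5, n6}, so the formula holds at n3.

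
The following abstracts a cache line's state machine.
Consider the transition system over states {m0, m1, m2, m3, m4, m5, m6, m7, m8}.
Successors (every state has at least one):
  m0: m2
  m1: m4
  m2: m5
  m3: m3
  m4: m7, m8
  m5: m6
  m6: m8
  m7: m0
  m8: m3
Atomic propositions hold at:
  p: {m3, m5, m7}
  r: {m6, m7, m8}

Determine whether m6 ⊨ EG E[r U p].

Yes

E[r U p]: least fixpoint, start Z0 = Sat(p) = {m3, m5, m7}, add states in Sat(r) with some successor in Z. Z1 = {m3, m5, m7, m8}; Z2 = {m3, m5, m6, m7, m8}; fixed.
Sat(E[r U p]) = {m3, m5, m6, m7, m8}
EG E[r U p]: greatest fixpoint, start Z0 = {m3, m5, m6, m7, m8}, keep only states in Sat with some successor in Z. Z1 = {m3, m5, m6, m8}; fixed.
Sat(EG E[r U p]) = {m3, m5, m6, m8}
m6 ∈ Sat(EG E[r U p]) = {m3, m5, m6, m8}, so the formula holds at m6.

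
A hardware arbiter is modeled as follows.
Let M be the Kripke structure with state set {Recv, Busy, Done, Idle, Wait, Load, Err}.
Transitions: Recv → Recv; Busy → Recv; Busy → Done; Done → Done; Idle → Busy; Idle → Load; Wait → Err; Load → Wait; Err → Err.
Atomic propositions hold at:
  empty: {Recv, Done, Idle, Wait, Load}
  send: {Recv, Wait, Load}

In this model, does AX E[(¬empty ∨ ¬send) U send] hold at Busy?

No

Sat(¬empty) = {Busy, Err}
Sat(¬send) = {Busy, Done, Idle, Err}
Sat(¬empty ∨ ¬send) = {Busy, Done, Idle, Err}
E[(¬empty ∨ ¬send) U send]: least fixpoint, start Z0 = Sat(send) = {Recv, Wait, Load}, add states in Sat(¬empty ∨ ¬send) with some successor in Z. Z1 = {Recv, Busy, Idle, Wait, Load}; fixed.
Sat(E[(¬empty ∨ ¬send) U send]) = {Recv, Busy, Idle, Wait, Load}
Sat(AX E[(¬empty ∨ ¬send) U send]) = {s : every successor in {Recv, Busy, Idle, Wait, Load}} = {Recv, Idle, Load}
Busy ∉ Sat(AX E[(¬empty ∨ ¬send) U send]) = {Recv, Idle, Load}, so the formula does not hold at Busy.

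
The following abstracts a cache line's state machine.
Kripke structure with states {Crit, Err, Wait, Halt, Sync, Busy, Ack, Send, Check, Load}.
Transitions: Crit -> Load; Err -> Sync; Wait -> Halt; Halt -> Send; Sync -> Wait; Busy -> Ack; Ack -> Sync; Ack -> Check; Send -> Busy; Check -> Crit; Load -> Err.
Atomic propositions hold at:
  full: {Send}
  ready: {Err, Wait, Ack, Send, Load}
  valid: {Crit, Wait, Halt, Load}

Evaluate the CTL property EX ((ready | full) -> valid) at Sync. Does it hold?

Sat(ready | full) = {Err, Wait, Ack, Send, Load}
Sat((ready | full) -> valid) = {Crit, Wait, Halt, Sync, Busy, Check, Load}
Sat(EX ((ready | full) -> valid)) = {s : some successor in {Crit, Wait, Halt, Sync, Busy, Check, Load}} = {Crit, Err, Wait, Sync, Ack, Send, Check}
Sync ∈ Sat(EX ((ready | full) -> valid)) = {Crit, Err, Wait, Sync, Ack, Send, Check}, so the formula holds at Sync.

Yes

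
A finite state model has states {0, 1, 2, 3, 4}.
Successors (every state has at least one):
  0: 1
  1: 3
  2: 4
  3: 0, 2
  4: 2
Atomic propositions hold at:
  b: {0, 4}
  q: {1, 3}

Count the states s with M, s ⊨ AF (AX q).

2

Sat(AX q) = {s : every successor in {1, 3}} = {0, 1}
AF (AX q): least fixpoint, start Z0 = {0, 1}, add states with every successor in Z. Already a fixed point.
Sat(AF (AX q)) = {0, 1}
|Sat(AF (AX q))| = |{0, 1}| = 2.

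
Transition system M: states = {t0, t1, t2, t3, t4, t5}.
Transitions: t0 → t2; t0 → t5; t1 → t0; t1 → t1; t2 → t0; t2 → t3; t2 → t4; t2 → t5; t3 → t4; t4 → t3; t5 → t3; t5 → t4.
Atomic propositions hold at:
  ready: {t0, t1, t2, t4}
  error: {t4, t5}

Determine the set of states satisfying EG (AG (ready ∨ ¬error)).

{t3, t4}

Sat(¬error) = {t0, t1, t2, t3}
Sat(ready ∨ ¬error) = {t0, t1, t2, t3, t4}
AG (ready ∨ ¬error): greatest fixpoint, start Z0 = {t0, t1, t2, t3, t4}, keep only states in Sat with every successor in Z. Z1 = {t1, t3, t4}; Z2 = {t3, t4}; fixed.
Sat(AG (ready ∨ ¬error)) = {t3, t4}
EG (AG (ready ∨ ¬error)): greatest fixpoint, start Z0 = {t3, t4}, keep only states in Sat with some successor in Z. Already a fixed point.
Sat(EG (AG (ready ∨ ¬error))) = {t3, t4}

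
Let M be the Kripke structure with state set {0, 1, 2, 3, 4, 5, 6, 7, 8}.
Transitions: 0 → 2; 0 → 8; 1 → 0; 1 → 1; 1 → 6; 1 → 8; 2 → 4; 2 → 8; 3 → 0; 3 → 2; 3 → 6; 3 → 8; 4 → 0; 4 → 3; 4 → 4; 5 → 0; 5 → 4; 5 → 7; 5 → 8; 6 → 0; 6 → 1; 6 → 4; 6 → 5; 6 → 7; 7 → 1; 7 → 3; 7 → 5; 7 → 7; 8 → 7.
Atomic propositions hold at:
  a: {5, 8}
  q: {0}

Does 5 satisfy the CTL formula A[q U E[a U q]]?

Yes

E[a U q]: least fixpoint, start Z0 = Sat(q) = {0}, add states in Sat(a) with some successor in Z. Z1 = {0, 5}; fixed.
Sat(E[a U q]) = {0, 5}
A[q U E[a U q]]: least fixpoint, start Z0 = Sat(E[a U q]) = {0, 5}, add states in Sat(q) with every successor in Z. Already a fixed point.
Sat(A[q U E[a U q]]) = {0, 5}
5 ∈ Sat(A[q U E[a U q]]) = {0, 5}, so the formula holds at 5.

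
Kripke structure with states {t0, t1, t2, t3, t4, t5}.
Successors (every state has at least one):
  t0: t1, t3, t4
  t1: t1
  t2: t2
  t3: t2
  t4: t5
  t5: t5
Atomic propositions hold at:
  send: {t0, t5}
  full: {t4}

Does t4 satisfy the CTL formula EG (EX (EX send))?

Yes

Sat(EX send) = {s : some successor in {t0, t5}} = {t4, t5}
Sat(EX (EX send)) = {s : some successor in {t4, t5}} = {t0, t4, t5}
EG (EX (EX send)): greatest fixpoint, start Z0 = {t0, t4, t5}, keep only states in Sat with some successor in Z. Already a fixed point.
Sat(EG (EX (EX send))) = {t0, t4, t5}
t4 ∈ Sat(EG (EX (EX send))) = {t0, t4, t5}, so the formula holds at t4.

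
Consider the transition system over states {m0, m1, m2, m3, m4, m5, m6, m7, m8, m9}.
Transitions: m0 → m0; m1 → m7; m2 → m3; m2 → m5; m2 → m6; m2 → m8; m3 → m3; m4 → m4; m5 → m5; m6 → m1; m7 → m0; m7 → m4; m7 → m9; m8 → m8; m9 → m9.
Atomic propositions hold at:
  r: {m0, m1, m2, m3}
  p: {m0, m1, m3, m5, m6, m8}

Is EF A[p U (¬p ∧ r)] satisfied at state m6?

No

Sat(¬p) = {m2, m4, m7, m9}
Sat(¬p ∧ r) = {m2}
A[p U (¬p ∧ r)]: least fixpoint, start Z0 = Sat((¬p ∧ r)) = {m2}, add states in Sat(p) with every successor in Z. Already a fixed point.
Sat(A[p U (¬p ∧ r)]) = {m2}
EF A[p U (¬p ∧ r)]: least fixpoint, start Z0 = {m2}, add states with some successor in Z. Already a fixed point.
Sat(EF A[p U (¬p ∧ r)]) = {m2}
m6 ∉ Sat(EF A[p U (¬p ∧ r)]) = {m2}, so the formula does not hold at m6.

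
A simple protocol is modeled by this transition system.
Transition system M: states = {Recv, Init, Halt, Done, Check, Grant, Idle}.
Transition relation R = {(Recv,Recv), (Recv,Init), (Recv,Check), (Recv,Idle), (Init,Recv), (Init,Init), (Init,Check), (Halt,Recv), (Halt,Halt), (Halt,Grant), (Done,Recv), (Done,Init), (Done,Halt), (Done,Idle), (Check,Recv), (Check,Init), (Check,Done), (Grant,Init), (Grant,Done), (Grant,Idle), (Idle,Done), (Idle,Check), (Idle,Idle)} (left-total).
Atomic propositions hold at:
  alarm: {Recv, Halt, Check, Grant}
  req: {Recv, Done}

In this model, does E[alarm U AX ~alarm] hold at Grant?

Yes

Sat(~alarm) = {Init, Done, Idle}
Sat(AX ~alarm) = {s : every successor in {Init, Done, Idle}} = {Grant}
E[alarm U AX ~alarm]: least fixpoint, start Z0 = Sat(AX ~alarm) = {Grant}, add states in Sat(alarm) with some successor in Z. Z1 = {Halt, Grant}; fixed.
Sat(E[alarm U AX ~alarm]) = {Halt, Grant}
Grant ∈ Sat(E[alarm U AX ~alarm]) = {Halt, Grant}, so the formula holds at Grant.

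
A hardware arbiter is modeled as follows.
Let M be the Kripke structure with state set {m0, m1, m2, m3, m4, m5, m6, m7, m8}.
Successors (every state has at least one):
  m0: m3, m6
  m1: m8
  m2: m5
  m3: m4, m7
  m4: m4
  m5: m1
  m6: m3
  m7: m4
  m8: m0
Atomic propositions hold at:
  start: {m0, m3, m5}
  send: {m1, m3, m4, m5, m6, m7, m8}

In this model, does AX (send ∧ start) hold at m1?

No

Sat(send ∧ start) = {m3, m5}
Sat(AX (send ∧ start)) = {s : every successor in {m3, m5}} = {m2, m6}
m1 ∉ Sat(AX (send ∧ start)) = {m2, m6}, so the formula does not hold at m1.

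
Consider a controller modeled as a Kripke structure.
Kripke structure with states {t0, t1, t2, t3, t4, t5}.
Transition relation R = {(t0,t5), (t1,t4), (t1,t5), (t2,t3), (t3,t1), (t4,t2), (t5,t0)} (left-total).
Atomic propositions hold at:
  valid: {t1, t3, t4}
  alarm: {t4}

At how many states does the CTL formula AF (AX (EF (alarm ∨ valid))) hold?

Sat(alarm ∨ valid) = {t1, t3, t4}
EF (alarm ∨ valid): least fixpoint, start Z0 = {t1, t3, t4}, add states with some successor in Z. Z1 = {t1, t2, t3, t4}; fixed.
Sat(EF (alarm ∨ valid)) = {t1, t2, t3, t4}
Sat(AX (EF (alarm ∨ valid))) = {s : every successor in {t1, t2, t3, t4}} = {t2, t3, t4}
AF (AX (EF (alarm ∨ valid))): least fixpoint, start Z0 = {t2, t3, t4}, add states with every successor in Z. Already a fixed point.
Sat(AF (AX (EF (alarm ∨ valid)))) = {t2, t3, t4}
|Sat(AF (AX (EF (alarm ∨ valid))))| = |{t2, t3, t4}| = 3.

3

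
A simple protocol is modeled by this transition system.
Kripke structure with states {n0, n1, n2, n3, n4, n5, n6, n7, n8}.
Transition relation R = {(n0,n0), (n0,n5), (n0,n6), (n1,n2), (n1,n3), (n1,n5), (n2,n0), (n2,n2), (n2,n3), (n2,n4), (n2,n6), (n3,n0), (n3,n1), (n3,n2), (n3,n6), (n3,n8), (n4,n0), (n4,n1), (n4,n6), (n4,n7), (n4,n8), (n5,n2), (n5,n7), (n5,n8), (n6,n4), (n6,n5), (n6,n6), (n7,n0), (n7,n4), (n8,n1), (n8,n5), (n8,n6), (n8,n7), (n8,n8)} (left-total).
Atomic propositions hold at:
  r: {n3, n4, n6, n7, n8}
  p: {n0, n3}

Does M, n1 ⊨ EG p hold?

No

EG p: greatest fixpoint, start Z0 = {n0, n3}, keep only states in Sat with some successor in Z. Already a fixed point.
Sat(EG p) = {n0, n3}
n1 ∉ Sat(EG p) = {n0, n3}, so the formula does not hold at n1.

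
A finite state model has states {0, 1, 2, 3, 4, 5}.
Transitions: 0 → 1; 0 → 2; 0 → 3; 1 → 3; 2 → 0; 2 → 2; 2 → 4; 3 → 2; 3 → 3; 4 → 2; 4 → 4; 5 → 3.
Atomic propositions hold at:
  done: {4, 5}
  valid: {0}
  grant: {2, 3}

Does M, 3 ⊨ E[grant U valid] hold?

E[grant U valid]: least fixpoint, start Z0 = Sat(valid) = {0}, add states in Sat(grant) with some successor in Z. Z1 = {0, 2}; Z2 = {0, 2, 3}; fixed.
Sat(E[grant U valid]) = {0, 2, 3}
3 ∈ Sat(E[grant U valid]) = {0, 2, 3}, so the formula holds at 3.

Yes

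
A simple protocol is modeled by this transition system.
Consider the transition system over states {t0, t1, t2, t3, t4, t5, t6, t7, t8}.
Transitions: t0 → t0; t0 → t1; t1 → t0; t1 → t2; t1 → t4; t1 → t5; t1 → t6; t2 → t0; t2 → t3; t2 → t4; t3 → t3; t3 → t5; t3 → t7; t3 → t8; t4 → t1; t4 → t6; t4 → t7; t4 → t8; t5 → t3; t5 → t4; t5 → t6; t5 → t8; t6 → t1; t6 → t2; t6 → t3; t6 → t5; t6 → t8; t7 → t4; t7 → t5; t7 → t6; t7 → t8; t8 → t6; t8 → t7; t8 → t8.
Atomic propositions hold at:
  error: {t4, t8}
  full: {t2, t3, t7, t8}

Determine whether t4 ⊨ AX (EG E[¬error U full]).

Yes

Sat(¬error) = {t0, t1, t2, t3, t5, t6, t7}
E[¬error U full]: least fixpoint, start Z0 = Sat(full) = {t2, t3, t7, t8}, add states in Sat(¬error) with some successor in Z. Z1 = {t1, t2, t3, t5, t6, t7, t8}; Z2 = {t0, t1, t2, t3, t5, t6, t7, t8}; fixed.
Sat(E[¬error U full]) = {t0, t1, t2, t3, t5, t6, t7, t8}
EG E[¬error U full]: greatest fixpoint, start Z0 = {t0, t1, t2, t3, t5, t6, t7, t8}, keep only states in Sat with some successor in Z. Already a fixed point.
Sat(EG E[¬error U full]) = {t0, t1, t2, t3, t5, t6, t7, t8}
Sat(AX (EG E[¬error U full])) = {s : every successor in {t0, t1, t2, t3, t5, t6, t7, t8}} = {t0, t3, t4, t6, t8}
t4 ∈ Sat(AX (EG E[¬error U full])) = {t0, t3, t4, t6, t8}, so the formula holds at t4.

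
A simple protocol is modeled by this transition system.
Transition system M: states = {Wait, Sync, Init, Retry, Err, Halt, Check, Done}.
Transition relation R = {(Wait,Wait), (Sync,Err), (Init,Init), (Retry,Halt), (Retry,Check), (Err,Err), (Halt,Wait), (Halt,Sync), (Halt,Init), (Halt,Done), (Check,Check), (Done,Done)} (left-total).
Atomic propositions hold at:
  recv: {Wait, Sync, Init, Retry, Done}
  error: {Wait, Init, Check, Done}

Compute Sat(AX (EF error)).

EF error: least fixpoint, start Z0 = {Wait, Init, Check, Done}, add states with some successor in Z. Z1 = {Wait, Init, Retry, Halt, Check, Done}; fixed.
Sat(EF error) = {Wait, Init, Retry, Halt, Check, Done}
Sat(AX (EF error)) = {s : every successor in {Wait, Init, Retry, Halt, Check, Done}} = {Wait, Init, Retry, Check, Done}

{Wait, Init, Retry, Check, Done}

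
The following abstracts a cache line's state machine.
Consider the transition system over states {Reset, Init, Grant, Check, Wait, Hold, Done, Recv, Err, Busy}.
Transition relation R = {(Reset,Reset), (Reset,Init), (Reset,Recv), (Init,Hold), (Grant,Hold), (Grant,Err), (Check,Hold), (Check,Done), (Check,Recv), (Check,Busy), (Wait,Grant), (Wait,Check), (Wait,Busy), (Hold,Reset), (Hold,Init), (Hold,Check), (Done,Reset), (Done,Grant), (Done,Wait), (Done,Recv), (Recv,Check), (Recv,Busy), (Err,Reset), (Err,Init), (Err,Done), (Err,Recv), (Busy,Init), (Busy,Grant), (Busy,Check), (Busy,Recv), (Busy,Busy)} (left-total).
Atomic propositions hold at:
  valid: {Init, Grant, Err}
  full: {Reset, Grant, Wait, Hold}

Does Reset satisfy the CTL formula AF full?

Yes

AF full: least fixpoint, start Z0 = {Reset, Grant, Wait, Hold}, add states with every successor in Z. Z1 = {Reset, Init, Grant, Wait, Hold}; fixed.
Sat(AF full) = {Reset, Init, Grant, Wait, Hold}
Reset ∈ Sat(AF full) = {Reset, Init, Grant, Wait, Hold}, so the formula holds at Reset.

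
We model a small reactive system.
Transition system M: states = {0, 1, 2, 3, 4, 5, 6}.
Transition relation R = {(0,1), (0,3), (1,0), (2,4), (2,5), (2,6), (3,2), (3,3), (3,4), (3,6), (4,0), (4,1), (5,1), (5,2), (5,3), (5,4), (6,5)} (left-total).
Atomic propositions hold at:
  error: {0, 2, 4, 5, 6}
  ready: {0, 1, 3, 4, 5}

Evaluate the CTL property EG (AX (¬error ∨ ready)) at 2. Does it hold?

No

Sat(¬error) = {1, 3}
Sat(¬error ∨ ready) = {0, 1, 3, 4, 5}
Sat(AX (¬error ∨ ready)) = {s : every successor in {0, 1, 3, 4, 5}} = {0, 1, 4, 6}
EG (AX (¬error ∨ ready)): greatest fixpoint, start Z0 = {0, 1, 4, 6}, keep only states in Sat with some successor in Z. Z1 = {0, 1, 4}; fixed.
Sat(EG (AX (¬error ∨ ready))) = {0, 1, 4}
2 ∉ Sat(EG (AX (¬error ∨ ready))) = {0, 1, 4}, so the formula does not hold at 2.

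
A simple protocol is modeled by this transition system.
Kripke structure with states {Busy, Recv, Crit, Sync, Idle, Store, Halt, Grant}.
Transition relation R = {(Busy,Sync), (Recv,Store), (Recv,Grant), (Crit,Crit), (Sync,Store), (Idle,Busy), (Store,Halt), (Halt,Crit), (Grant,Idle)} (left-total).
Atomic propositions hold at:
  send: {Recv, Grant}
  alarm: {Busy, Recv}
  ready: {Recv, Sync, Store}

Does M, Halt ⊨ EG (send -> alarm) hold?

Yes

Sat(send -> alarm) = {Busy, Recv, Crit, Sync, Idle, Store, Halt}
EG (send -> alarm): greatest fixpoint, start Z0 = {Busy, Recv, Crit, Sync, Idle, Store, Halt}, keep only states in Sat with some successor in Z. Already a fixed point.
Sat(EG (send -> alarm)) = {Busy, Recv, Crit, Sync, Idle, Store, Halt}
Halt ∈ Sat(EG (send -> alarm)) = {Busy, Recv, Crit, Sync, Idle, Store, Halt}, so the formula holds at Halt.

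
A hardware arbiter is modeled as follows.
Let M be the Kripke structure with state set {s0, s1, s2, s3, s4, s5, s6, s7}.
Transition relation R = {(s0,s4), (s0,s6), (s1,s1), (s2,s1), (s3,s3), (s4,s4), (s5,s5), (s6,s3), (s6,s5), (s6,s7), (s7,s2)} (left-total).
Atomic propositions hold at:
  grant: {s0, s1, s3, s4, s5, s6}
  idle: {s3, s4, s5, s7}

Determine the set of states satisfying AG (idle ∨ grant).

{s1, s3, s4, s5}

Sat(idle ∨ grant) = {s0, s1, s3, s4, s5, s6, s7}
AG (idle ∨ grant): greatest fixpoint, start Z0 = {s0, s1, s3, s4, s5, s6, s7}, keep only states in Sat with every successor in Z. Z1 = {s0, s1, s3, s4, s5, s6}; Z2 = {s0, s1, s3, s4, s5}; Z3 = {s1, s3, s4, s5}; fixed.
Sat(AG (idle ∨ grant)) = {s1, s3, s4, s5}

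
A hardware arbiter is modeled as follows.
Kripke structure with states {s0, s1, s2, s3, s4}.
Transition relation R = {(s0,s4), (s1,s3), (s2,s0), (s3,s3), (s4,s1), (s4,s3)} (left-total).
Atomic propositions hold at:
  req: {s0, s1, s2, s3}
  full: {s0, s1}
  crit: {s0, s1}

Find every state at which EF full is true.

{s0, s1, s2, s4}

EF full: least fixpoint, start Z0 = {s0, s1}, add states with some successor in Z. Z1 = {s0, s1, s2, s4}; fixed.
Sat(EF full) = {s0, s1, s2, s4}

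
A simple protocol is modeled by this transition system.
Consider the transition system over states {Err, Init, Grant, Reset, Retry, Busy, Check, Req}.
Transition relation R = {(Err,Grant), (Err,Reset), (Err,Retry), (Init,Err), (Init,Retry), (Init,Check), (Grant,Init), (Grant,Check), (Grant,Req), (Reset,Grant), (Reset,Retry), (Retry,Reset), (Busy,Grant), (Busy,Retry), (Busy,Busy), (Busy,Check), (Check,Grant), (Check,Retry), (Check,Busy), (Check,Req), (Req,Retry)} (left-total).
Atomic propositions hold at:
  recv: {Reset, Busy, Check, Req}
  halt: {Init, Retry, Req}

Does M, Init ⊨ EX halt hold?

Sat(EX halt) = {s : some successor in {Init, Retry, Req}} = {Err, Init, Grant, Reset, Busy, Check, Req}
Init ∈ Sat(EX halt) = {Err, Init, Grant, Reset, Busy, Check, Req}, so the formula holds at Init.

Yes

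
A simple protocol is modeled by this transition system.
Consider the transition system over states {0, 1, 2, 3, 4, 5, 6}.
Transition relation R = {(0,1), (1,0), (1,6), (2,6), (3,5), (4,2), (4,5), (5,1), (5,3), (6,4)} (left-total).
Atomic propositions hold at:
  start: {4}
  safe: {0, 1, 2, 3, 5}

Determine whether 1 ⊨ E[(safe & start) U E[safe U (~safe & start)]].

Sat(safe & start) = ∅
Sat(~safe) = {4, 6}
Sat(~safe & start) = {4}
E[safe U (~safe & start)]: least fixpoint, start Z0 = Sat((~safe & start)) = {4}, add states in Sat(safe) with some successor in Z. Already a fixed point.
Sat(E[safe U (~safe & start)]) = {4}
E[(safe & start) U E[safe U (~safe & start)]]: least fixpoint, start Z0 = Sat(E[safe U (~safe & start)]) = {4}, add states in Sat(safe & start) with some successor in Z. Already a fixed point.
Sat(E[(safe & start) U E[safe U (~safe & start)]]) = {4}
1 ∉ Sat(E[(safe & start) U E[safe U (~safe & start)]]) = {4}, so the formula does not hold at 1.

No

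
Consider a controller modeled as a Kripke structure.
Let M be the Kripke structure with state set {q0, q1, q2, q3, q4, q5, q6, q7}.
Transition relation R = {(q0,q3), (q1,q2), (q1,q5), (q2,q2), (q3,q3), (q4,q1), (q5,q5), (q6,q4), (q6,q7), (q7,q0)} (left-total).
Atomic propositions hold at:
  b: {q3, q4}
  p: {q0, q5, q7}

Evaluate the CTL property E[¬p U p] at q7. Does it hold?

Yes

Sat(¬p) = {q1, q2, q3, q4, q6}
E[¬p U p]: least fixpoint, start Z0 = Sat(p) = {q0, q5, q7}, add states in Sat(¬p) with some successor in Z. Z1 = {q0, q1, q5, q6, q7}; Z2 = {q0, q1, q4, q5, q6, q7}; fixed.
Sat(E[¬p U p]) = {q0, q1, q4, q5, q6, q7}
q7 ∈ Sat(E[¬p U p]) = {q0, q1, q4, q5, q6, q7}, so the formula holds at q7.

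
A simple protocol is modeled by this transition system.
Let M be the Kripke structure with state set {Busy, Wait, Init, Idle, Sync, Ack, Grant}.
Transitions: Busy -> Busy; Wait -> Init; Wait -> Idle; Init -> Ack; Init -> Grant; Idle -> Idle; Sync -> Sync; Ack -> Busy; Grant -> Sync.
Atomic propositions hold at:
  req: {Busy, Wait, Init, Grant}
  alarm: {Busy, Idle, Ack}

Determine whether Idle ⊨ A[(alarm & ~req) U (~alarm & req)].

Sat(~req) = {Idle, Sync, Ack}
Sat(alarm & ~req) = {Idle, Ack}
Sat(~alarm) = {Wait, Init, Sync, Grant}
Sat(~alarm & req) = {Wait, Init, Grant}
A[(alarm & ~req) U (~alarm & req)]: least fixpoint, start Z0 = Sat((~alarm & req)) = {Wait, Init, Grant}, add states in Sat(alarm & ~req) with every successor in Z. Already a fixed point.
Sat(A[(alarm & ~req) U (~alarm & req)]) = {Wait, Init, Grant}
Idle ∉ Sat(A[(alarm & ~req) U (~alarm & req)]) = {Wait, Init, Grant}, so the formula does not hold at Idle.

No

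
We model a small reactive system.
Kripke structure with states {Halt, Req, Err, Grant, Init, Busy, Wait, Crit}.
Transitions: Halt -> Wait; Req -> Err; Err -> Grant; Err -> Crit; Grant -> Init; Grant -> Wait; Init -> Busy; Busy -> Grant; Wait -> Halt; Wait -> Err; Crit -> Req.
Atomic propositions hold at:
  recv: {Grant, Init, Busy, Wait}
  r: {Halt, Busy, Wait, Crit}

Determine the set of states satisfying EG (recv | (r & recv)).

{Grant, Init, Busy}

Sat(r & recv) = {Busy, Wait}
Sat(recv | (r & recv)) = {Grant, Init, Busy, Wait}
EG (recv | (r & recv)): greatest fixpoint, start Z0 = {Grant, Init, Busy, Wait}, keep only states in Sat with some successor in Z. Z1 = {Grant, Init, Busy}; fixed.
Sat(EG (recv | (r & recv))) = {Grant, Init, Busy}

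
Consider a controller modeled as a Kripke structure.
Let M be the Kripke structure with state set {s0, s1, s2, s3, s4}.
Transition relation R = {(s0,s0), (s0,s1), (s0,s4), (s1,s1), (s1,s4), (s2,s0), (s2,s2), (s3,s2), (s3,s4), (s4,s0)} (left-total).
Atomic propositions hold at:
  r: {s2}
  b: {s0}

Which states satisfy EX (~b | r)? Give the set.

{s0, s1, s2, s3}

Sat(~b) = {s1, s2, s3, s4}
Sat(~b | r) = {s1, s2, s3, s4}
Sat(EX (~b | r)) = {s : some successor in {s1, s2, s3, s4}} = {s0, s1, s2, s3}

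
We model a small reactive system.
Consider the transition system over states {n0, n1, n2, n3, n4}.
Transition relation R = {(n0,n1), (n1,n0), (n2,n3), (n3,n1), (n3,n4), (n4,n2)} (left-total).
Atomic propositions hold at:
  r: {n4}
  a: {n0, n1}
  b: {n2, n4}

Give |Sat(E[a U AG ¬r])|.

2

Sat(¬r) = {n0, n1, n2, n3}
AG ¬r: greatest fixpoint, start Z0 = {n0, n1, n2, n3}, keep only states in Sat with every successor in Z. Z1 = {n0, n1, n2}; Z2 = {n0, n1}; fixed.
Sat(AG ¬r) = {n0, n1}
E[a U AG ¬r]: least fixpoint, start Z0 = Sat(AG ¬r) = {n0, n1}, add states in Sat(a) with some successor in Z. Already a fixed point.
Sat(E[a U AG ¬r]) = {n0, n1}
|Sat(E[a U AG ¬r])| = |{n0, n1}| = 2.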